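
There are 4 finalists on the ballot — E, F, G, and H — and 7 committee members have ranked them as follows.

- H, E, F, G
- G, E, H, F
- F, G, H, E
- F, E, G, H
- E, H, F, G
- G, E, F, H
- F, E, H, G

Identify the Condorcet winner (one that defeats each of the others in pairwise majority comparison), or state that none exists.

E

Head-to-head results (7 voters total):
E vs F: E wins 4–3.
E vs G: E wins 4–3.
E vs H: E wins 5–2.
F vs G: F wins 5–2.
F vs H: F wins 4–3.
G vs H: G wins 4–3.
E beats each rival — F (4–3), G (4–3), H (5–2) — so E is the Condorcet winner.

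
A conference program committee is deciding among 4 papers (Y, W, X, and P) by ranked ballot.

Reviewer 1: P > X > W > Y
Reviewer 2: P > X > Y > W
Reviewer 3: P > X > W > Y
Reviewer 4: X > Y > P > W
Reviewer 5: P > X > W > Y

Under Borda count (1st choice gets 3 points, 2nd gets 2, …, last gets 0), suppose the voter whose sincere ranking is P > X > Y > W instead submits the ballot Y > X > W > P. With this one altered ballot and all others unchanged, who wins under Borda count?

Borda totals with the altered ballot: Y 5, W 4, X 11, P 10.
The switch changes the winner from P to X.

X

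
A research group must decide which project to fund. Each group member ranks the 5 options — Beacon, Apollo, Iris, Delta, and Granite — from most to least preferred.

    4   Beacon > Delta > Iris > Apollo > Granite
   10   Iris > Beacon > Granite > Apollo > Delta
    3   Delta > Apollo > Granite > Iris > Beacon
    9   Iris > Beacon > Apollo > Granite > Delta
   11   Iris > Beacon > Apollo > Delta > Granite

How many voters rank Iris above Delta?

Ballots ranking Iris above Delta: 10+9+11 = 30.
Ballots ranking Delta above Iris: 4+3 = 7.
So 30 of 37 voters prefer Iris to Delta.

30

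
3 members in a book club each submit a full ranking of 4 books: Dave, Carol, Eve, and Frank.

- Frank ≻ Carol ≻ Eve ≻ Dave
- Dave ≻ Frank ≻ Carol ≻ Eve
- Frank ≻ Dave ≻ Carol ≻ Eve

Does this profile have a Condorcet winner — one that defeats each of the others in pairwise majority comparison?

Head-to-head results (3 voters total):
Dave vs Carol: Dave wins 2–1.
Dave vs Eve: Dave wins 2–1.
Dave vs Frank: Frank wins 2–1.
Carol vs Eve: Carol wins 3–0.
Carol vs Frank: Frank wins 3–0.
Eve vs Frank: Frank wins 3–0.
Frank beats each rival — Dave (2–1), Carol (3–0), Eve (3–0) — so Frank is the Condorcet winner.

Yes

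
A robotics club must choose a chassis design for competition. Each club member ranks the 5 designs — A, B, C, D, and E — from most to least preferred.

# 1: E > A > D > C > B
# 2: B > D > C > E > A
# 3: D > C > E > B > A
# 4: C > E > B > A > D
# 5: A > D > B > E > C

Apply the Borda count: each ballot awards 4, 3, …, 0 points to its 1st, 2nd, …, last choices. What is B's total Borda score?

9

Borda scores:
  A: 3 + 0 + 0 + 1 + 4 = 8
  B: 0 + 4 + 1 + 2 + 2 = 9
  C: 1 + 2 + 3 + 4 + 0 = 10
  D: 2 + 3 + 4 + 0 + 3 = 12
  E: 4 + 1 + 2 + 3 + 1 = 11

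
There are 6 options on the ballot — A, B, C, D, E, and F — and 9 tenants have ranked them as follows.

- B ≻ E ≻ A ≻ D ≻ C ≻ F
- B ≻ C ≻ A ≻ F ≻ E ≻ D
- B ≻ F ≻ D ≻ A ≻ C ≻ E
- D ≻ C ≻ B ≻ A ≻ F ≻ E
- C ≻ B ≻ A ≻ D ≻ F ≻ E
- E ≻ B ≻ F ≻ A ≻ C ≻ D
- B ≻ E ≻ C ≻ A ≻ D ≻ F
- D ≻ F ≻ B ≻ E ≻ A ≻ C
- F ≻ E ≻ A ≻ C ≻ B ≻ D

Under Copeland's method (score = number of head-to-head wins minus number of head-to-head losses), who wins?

B

Pairwise results:
  A vs B: B wins 8–1.
  A vs C: A wins 5–4.
  A vs D: A wins 6–3.
  A vs E: E wins 5–4.
  A vs F: A wins 5–4.
  B vs C: B wins 6–3.
  B vs D: B wins 7–2.
  B vs E: B wins 7–2.
  B vs F: B wins 7–2.
  C vs D: C wins 5–4.
  C vs E: E wins 5–4.
  C vs F: C wins 5–4.
  D vs E: E wins 5–4.
  D vs F: D wins 5–4.
  E vs F: F wins 6–3.
Copeland scores (wins − losses):
  A: 3 − 2 = 1
  B: 5 − 0 = 5
  C: 2 − 3 = -1
  D: 1 − 4 = -3
  E: 3 − 2 = 1
  F: 1 − 4 = -3
B has the best Copeland score.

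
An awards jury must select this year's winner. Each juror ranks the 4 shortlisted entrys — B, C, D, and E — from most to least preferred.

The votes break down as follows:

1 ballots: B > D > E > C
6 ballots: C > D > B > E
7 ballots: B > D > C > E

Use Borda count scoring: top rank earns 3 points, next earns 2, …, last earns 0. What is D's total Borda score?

Borda scores:
  B: 3 + 6·1 + 7·3 = 30
  C: 0 + 6·3 + 7·1 = 25
  D: 2 + 6·2 + 7·2 = 28
  E: 1 + 6·0 + 7·0 = 1

28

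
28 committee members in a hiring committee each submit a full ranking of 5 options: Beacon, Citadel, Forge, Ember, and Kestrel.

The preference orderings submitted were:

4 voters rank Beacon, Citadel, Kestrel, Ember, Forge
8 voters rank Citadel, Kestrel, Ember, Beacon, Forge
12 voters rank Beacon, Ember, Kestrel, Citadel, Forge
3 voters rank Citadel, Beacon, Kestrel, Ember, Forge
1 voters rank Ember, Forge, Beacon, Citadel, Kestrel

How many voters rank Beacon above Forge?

Ballots ranking Beacon above Forge: 4+8+12+3 = 27.
Ballots ranking Forge above Beacon: 1.
So 27 of 28 voters prefer Beacon to Forge.

27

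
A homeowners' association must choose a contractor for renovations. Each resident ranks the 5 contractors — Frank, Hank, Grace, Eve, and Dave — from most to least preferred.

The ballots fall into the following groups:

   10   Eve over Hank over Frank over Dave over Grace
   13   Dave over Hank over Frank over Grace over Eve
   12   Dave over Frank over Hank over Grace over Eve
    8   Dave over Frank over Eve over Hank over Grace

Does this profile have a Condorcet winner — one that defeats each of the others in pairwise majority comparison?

Yes

Head-to-head results (43 voters total):
Frank vs Hank: Hank wins 23–20.
Frank vs Grace: Frank wins 43–0.
Frank vs Eve: Frank wins 33–10.
Frank vs Dave: Dave wins 33–10.
Hank vs Grace: Hank wins 43–0.
Hank vs Eve: Hank wins 25–18.
Hank vs Dave: Dave wins 33–10.
Grace vs Eve: Grace wins 25–18.
Grace vs Dave: Dave wins 43–0.
Eve vs Dave: Dave wins 33–10.
Dave beats each rival — Frank (33–10), Hank (33–10), Grace (43–0), Eve (33–10) — so Dave is the Condorcet winner.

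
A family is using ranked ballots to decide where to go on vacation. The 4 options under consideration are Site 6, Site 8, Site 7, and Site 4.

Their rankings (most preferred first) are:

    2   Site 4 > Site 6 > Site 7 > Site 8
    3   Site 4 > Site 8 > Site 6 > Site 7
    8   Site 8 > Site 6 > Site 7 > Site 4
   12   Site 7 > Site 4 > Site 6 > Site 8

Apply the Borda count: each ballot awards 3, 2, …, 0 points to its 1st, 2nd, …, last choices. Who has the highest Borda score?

Borda scores:
  Site 6: 2·2 + 3·1 + 8·2 + 12·1 = 35
  Site 8: 2·0 + 3·2 + 8·3 + 12·0 = 30
  Site 7: 2·1 + 3·0 + 8·1 + 12·3 = 46
  Site 4: 2·3 + 3·3 + 8·0 + 12·2 = 39
Site 7 has the highest total.

Site 7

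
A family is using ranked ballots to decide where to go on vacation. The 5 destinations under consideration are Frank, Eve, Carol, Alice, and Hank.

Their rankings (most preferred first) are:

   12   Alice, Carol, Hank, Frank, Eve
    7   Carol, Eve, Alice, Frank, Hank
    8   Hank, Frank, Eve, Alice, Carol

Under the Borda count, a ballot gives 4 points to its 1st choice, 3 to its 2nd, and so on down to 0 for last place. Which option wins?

Borda scores:
  Frank: 12·1 + 7·1 + 8·3 = 43
  Eve: 12·0 + 7·3 + 8·2 = 37
  Carol: 12·3 + 7·4 + 8·0 = 64
  Alice: 12·4 + 7·2 + 8·1 = 70
  Hank: 12·2 + 7·0 + 8·4 = 56
Alice has the highest total.

Alice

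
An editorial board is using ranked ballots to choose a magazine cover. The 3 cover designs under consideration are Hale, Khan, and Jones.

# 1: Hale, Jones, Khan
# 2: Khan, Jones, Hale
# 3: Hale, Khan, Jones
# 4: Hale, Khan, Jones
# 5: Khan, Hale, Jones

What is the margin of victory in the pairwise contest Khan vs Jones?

Ballots ranking Khan above Jones: 4.
Ballots ranking Jones above Khan: 1.
Khan wins 4–1, a margin of 3.

3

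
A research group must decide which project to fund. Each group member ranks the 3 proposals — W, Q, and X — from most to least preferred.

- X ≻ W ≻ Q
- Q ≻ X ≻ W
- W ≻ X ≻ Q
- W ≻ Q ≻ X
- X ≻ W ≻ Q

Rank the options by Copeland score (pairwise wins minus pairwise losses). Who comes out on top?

Pairwise results:
  W vs Q: W wins 4–1.
  W vs X: X wins 3–2.
  Q vs X: X wins 3–2.
Copeland scores (wins − losses):
  W: 1 − 1 = 0
  Q: 0 − 2 = -2
  X: 2 − 0 = 2
X has the best Copeland score.

X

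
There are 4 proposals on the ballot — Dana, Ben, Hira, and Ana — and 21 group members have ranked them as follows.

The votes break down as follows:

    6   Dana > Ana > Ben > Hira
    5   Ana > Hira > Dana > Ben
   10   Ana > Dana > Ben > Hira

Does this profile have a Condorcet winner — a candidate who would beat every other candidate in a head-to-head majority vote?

Yes

Head-to-head results (21 voters total):
Dana vs Ben: Dana wins 21–0.
Dana vs Hira: Dana wins 16–5.
Dana vs Ana: Ana wins 15–6.
Ben vs Hira: Ben wins 16–5.
Ben vs Ana: Ana wins 21–0.
Hira vs Ana: Ana wins 21–0.
Ana beats each rival — Dana (15–6), Ben (21–0), Hira (21–0) — so Ana is the Condorcet winner.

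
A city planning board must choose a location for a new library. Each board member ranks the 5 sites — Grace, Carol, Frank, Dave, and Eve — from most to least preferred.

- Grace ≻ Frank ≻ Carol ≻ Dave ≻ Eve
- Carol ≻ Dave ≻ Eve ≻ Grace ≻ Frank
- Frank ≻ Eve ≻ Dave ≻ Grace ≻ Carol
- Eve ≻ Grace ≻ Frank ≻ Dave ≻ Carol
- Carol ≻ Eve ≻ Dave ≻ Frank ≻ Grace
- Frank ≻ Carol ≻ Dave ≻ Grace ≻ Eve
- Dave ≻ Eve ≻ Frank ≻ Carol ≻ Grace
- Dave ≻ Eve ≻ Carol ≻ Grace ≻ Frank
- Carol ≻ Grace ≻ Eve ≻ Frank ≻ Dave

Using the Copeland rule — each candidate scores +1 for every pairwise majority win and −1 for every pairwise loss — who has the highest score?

Pairwise results:
  Grace vs Carol: Carol wins 6–3.
  Grace vs Frank: Grace wins 5–4.
  Grace vs Dave: Dave wins 6–3.
  Grace vs Eve: Eve wins 6–3.
  Carol vs Frank: Frank wins 5–4.
  Carol vs Dave: Carol wins 5–4.
  Carol vs Eve: Carol wins 5–4.
  Frank vs Dave: Frank wins 5–4.
  Frank vs Eve: Eve wins 6–3.
  Dave vs Eve: Dave wins 5–4.
Copeland scores (wins − losses):
  Grace: 1 − 3 = -2
  Carol: 3 − 1 = 2
  Frank: 2 − 2 = 0
  Dave: 2 − 2 = 0
  Eve: 2 − 2 = 0
Carol has the best Copeland score.

Carol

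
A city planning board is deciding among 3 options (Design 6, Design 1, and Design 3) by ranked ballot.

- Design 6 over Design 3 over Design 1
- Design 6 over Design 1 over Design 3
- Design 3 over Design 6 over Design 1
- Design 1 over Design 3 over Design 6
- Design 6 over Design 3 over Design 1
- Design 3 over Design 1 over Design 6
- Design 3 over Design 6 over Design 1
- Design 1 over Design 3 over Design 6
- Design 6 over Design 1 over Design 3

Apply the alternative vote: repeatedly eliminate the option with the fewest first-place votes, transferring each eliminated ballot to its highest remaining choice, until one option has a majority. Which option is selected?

Design 3

Round 1: Design 6 4, Design 3 3, Design 1 2. Design 1 has the fewest and is eliminated.
Round 2: Design 3 5, Design 6 4. Design 3 has a majority.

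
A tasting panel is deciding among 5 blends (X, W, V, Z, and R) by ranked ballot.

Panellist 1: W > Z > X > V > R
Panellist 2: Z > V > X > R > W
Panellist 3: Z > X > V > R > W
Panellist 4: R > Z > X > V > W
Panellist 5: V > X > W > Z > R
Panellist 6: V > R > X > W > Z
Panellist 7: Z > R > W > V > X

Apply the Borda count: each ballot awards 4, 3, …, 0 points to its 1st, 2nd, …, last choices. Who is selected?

Borda scores:
  X: 2 + 2 + 3 + 2 + 3 + 2 + 0 = 14
  W: 4 + 0 + 0 + 0 + 2 + 1 + 2 = 9
  V: 1 + 3 + 2 + 1 + 4 + 4 + 1 = 16
  Z: 3 + 4 + 4 + 3 + 1 + 0 + 4 = 19
  R: 0 + 1 + 1 + 4 + 0 + 3 + 3 = 12
Z has the highest total.

Z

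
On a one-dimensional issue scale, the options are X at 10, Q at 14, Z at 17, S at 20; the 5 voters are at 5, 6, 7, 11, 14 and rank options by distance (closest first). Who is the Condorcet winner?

X

With single-peaked preferences on a line, the Condorcet winner is the candidate closest to the median voter.
The median voter (position 7) is closest to X at 10.
Check: X vs Q — voters closer to X: 4 of 5.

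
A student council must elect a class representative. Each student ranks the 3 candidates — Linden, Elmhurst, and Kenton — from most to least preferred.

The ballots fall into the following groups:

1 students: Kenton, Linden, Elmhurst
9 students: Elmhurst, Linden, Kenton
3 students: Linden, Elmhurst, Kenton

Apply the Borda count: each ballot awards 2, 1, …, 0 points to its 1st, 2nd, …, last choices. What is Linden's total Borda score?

Borda scores:
  Linden: 1 + 9·1 + 3·2 = 16
  Elmhurst: 0 + 9·2 + 3·1 = 21
  Kenton: 2 + 9·0 + 3·0 = 2

16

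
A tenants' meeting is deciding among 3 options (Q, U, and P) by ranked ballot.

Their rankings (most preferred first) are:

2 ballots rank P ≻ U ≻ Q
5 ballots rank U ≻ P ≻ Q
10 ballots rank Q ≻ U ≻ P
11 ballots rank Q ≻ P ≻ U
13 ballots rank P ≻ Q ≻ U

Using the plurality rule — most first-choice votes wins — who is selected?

First-place vote totals:
  Q: 21
  U: 5
  P: 15
Q has the most first-place votes.

Q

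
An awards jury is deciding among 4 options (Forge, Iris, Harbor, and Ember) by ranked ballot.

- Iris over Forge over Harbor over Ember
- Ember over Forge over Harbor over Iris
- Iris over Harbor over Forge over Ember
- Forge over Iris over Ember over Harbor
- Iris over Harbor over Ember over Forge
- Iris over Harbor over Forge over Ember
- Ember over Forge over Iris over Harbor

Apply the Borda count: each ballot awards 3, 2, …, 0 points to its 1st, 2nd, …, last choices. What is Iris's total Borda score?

15

Borda scores:
  Forge: 2 + 2 + 1 + 3 + 0 + 1 + 2 = 11
  Iris: 3 + 0 + 3 + 2 + 3 + 3 + 1 = 15
  Harbor: 1 + 1 + 2 + 0 + 2 + 2 + 0 = 8
  Ember: 0 + 3 + 0 + 1 + 1 + 0 + 3 = 8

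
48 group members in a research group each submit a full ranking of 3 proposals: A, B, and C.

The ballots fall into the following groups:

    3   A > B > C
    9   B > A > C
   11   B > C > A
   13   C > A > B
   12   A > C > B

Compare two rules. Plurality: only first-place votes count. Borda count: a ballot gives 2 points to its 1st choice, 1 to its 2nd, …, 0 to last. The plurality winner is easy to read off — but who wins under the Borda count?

Plurality first-place counts: A 15, B 20, C 13 → B.
Borda totals: A 52, B 43, C 49 → A.

A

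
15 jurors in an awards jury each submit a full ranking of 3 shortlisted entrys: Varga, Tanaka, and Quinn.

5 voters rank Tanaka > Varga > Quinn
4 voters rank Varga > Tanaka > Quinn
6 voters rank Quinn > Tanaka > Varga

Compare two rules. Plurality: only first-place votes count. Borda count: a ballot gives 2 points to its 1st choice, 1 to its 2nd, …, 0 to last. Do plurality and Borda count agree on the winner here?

No

Plurality first-place counts: Varga 4, Tanaka 5, Quinn 6 → Quinn.
Borda totals: Varga 13, Tanaka 20, Quinn 12 → Tanaka.
The two rules disagree: plurality picks Quinn, Borda picks Tanaka.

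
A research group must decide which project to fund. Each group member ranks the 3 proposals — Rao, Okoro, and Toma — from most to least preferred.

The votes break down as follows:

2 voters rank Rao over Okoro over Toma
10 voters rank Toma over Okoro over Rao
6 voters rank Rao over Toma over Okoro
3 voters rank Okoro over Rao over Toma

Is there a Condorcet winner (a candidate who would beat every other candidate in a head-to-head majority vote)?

Head-to-head results (21 voters total):
Rao vs Okoro: Okoro wins 13–8.
Rao vs Toma: Rao wins 11–10.
Okoro vs Toma: Toma wins 16–5.
No candidate beats all others: Rao beats Toma beats Okoro beats Rao, a majority cycle.

No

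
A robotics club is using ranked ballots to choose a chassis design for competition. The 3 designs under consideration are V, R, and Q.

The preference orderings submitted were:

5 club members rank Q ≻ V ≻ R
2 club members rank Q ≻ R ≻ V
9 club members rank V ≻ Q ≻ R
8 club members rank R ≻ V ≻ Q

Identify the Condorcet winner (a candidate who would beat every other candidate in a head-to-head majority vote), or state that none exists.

Head-to-head results (24 voters total):
V vs R: V wins 14–10.
V vs Q: V wins 17–7.
R vs Q: Q wins 16–8.
V beats each rival — R (14–10), Q (17–7) — so V is the Condorcet winner.

V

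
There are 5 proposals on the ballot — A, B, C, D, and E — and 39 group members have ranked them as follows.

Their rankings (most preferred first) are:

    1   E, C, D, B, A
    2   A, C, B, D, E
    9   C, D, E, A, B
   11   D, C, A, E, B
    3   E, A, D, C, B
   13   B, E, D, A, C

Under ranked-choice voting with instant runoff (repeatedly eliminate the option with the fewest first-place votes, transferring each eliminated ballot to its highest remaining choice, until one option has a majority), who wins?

Round 1: B 13, D 11, C 9, E 4, A 2. A has the fewest and is eliminated.
Round 2: B 13, C 11, D 11, E 4. E has the fewest and is eliminated.
Round 3: D 14, B 13, C 12. C has the fewest and is eliminated.
Round 4: D 24, B 15. D has a majority.

D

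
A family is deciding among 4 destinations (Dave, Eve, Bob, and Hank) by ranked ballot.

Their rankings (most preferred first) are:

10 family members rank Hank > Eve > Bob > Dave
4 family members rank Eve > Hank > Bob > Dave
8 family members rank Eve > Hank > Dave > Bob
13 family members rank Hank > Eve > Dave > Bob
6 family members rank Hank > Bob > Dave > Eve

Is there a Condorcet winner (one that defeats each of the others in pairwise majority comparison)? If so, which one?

Head-to-head results (41 voters total):
Dave vs Eve: Eve wins 35–6.
Dave vs Bob: Dave wins 21–20.
Dave vs Hank: Hank wins 41–0.
Eve vs Bob: Eve wins 35–6.
Eve vs Hank: Hank wins 29–12.
Bob vs Hank: Hank wins 41–0.
Hank beats each rival — Dave (41–0), Eve (29–12), Bob (41–0) — so Hank is the Condorcet winner.

Hank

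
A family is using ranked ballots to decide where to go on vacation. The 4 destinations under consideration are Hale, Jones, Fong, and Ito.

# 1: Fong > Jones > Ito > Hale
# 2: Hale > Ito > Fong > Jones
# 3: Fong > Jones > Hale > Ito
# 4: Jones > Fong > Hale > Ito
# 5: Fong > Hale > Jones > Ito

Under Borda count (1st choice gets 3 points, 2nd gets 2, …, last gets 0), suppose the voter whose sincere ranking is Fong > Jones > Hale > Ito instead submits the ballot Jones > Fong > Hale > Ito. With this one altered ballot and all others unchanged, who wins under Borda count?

Borda totals with the altered ballot: Hale 7, Jones 9, Fong 11, Ito 3.
The winner is unchanged: still Fong.

Fong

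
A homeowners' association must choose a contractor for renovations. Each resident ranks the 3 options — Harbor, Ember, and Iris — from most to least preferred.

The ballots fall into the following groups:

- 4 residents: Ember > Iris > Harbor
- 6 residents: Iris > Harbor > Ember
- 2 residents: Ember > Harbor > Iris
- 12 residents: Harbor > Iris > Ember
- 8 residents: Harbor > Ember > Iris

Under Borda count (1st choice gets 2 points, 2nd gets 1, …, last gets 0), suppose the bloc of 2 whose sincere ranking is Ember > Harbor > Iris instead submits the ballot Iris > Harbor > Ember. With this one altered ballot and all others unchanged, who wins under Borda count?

Borda totals with the altered ballot: Harbor 48, Ember 16, Iris 32.
The winner is unchanged: still Harbor.

Harbor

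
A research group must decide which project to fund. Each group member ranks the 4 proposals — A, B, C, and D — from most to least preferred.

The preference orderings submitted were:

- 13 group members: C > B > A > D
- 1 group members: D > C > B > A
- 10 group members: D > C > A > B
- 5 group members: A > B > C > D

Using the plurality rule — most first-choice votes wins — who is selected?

C

First-place vote totals:
  A: 5
  B: 0
  C: 13
  D: 11
C has the most first-place votes.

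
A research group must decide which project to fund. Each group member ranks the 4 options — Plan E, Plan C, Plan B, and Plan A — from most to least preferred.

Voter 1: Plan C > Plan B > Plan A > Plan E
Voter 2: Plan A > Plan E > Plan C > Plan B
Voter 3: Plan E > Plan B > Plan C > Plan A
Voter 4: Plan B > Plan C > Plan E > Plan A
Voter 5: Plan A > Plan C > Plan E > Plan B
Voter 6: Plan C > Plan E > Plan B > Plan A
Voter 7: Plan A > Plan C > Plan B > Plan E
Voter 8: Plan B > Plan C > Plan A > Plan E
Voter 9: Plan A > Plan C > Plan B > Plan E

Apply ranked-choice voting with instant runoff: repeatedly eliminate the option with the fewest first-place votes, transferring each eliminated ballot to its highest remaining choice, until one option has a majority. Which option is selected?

Plan B

Round 1: Plan A 4, Plan C 2, Plan B 2, Plan E 1. Plan E has the fewest and is eliminated.
Round 2: Plan A 4, Plan B 3, Plan C 2. Plan C has the fewest and is eliminated.
Round 3: Plan B 5, Plan A 4. Plan B has a majority.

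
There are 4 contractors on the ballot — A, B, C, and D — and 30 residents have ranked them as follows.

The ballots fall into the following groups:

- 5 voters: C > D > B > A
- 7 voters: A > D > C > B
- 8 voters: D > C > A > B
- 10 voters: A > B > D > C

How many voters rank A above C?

Ballots ranking A above C: 7+10 = 17.
Ballots ranking C above A: 5+8 = 13.
So 17 of 30 voters prefer A to C.

17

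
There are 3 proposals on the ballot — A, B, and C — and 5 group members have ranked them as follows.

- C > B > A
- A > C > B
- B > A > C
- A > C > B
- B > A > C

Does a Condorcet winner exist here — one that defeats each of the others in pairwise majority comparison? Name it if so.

Head-to-head results (5 voters total):
A vs B: B wins 3–2.
A vs C: A wins 4–1.
B vs C: C wins 3–2.
No candidate beats all others: A beats C beats B beats A, a majority cycle.

There is no Condorcet winner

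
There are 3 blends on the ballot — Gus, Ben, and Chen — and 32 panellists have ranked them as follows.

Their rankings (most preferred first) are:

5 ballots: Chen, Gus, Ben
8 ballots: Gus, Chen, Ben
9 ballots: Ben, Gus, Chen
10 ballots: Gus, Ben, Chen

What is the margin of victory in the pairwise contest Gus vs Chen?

22

Ballots ranking Gus above Chen: 8+9+10 = 27.
Ballots ranking Chen above Gus: 5.
Gus wins 27–5, a margin of 22.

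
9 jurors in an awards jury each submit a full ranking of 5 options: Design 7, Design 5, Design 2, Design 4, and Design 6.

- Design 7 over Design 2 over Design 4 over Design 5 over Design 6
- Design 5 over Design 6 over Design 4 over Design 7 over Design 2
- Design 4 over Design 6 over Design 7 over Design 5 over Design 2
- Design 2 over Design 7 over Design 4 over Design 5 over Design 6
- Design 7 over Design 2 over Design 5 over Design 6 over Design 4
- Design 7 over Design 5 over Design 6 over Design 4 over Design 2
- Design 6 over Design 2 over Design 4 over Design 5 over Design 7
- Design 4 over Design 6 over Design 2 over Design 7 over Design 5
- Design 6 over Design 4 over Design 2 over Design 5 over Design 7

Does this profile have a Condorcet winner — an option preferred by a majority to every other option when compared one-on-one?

Head-to-head results (9 voters total):
Design 7 vs Design 5: Design 7 wins 6–3.
Design 7 vs Design 2: Design 7 wins 5–4.
Design 7 vs Design 4: Design 4 wins 5–4.
Design 7 vs Design 6: Design 6 wins 5–4.
Design 5 vs Design 2: Design 2 wins 6–3.
Design 5 vs Design 4: Design 4 wins 6–3.
Design 5 vs Design 6: Design 5 wins 5–4.
Design 2 vs Design 4: Design 4 wins 5–4.
Design 2 vs Design 6: Design 6 wins 6–3.
Design 4 vs Design 6: Design 6 wins 5–4.
No candidate beats all others: Design 7 beats Design 5 beats Design 6 beats Design 7, a majority cycle.

No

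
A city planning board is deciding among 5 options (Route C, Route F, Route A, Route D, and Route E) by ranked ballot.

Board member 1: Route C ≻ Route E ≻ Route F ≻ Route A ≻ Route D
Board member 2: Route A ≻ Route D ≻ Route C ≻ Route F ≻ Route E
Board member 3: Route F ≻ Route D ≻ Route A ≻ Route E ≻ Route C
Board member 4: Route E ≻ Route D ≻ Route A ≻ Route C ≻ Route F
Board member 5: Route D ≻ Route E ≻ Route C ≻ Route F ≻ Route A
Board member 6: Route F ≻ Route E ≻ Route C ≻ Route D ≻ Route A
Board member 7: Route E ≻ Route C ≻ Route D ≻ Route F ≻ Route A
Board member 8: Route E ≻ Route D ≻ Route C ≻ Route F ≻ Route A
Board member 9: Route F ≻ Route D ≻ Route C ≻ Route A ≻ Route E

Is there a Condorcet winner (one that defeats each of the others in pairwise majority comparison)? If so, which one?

Route E

Head-to-head results (9 voters total):
Route C vs Route F: Route C wins 6–3.
Route C vs Route A: Route C wins 6–3.
Route C vs Route D: Route D wins 6–3.
Route C vs Route E: Route E wins 6–3.
Route F vs Route A: Route F wins 7–2.
Route F vs Route D: Route D wins 5–4.
Route F vs Route E: Route E wins 5–4.
Route A vs Route D: Route D wins 7–2.
Route A vs Route E: Route E wins 6–3.
Route D vs Route E: Route E wins 5–4.
Route E beats each rival — Route C (6–3), Route F (5–4), Route A (6–3), Route D (5–4) — so Route E is the Condorcet winner.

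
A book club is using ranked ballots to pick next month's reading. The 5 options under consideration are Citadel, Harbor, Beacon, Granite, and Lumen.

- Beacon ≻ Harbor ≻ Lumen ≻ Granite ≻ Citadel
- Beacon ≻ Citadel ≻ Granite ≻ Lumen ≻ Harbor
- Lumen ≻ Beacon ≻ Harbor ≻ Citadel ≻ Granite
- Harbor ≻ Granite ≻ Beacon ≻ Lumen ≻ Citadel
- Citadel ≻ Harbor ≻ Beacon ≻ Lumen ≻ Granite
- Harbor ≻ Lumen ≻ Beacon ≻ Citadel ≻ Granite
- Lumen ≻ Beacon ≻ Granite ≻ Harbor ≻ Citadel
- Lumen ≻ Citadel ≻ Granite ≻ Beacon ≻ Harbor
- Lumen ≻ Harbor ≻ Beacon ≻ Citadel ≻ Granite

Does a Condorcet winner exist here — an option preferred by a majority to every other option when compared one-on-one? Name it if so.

Lumen

Head-to-head results (9 voters total):
Citadel vs Harbor: Harbor wins 6–3.
Citadel vs Beacon: Beacon wins 7–2.
Citadel vs Granite: Citadel wins 6–3.
Citadel vs Lumen: Lumen wins 7–2.
Harbor vs Beacon: Beacon wins 5–4.
Harbor vs Granite: Harbor wins 6–3.
Harbor vs Lumen: Lumen wins 5–4.
Beacon vs Granite: Beacon wins 7–2.
Beacon vs Lumen: Lumen wins 5–4.
Granite vs Lumen: Lumen wins 7–2.
Lumen beats each rival — Citadel (7–2), Harbor (5–4), Beacon (5–4), Granite (7–2) — so Lumen is the Condorcet winner.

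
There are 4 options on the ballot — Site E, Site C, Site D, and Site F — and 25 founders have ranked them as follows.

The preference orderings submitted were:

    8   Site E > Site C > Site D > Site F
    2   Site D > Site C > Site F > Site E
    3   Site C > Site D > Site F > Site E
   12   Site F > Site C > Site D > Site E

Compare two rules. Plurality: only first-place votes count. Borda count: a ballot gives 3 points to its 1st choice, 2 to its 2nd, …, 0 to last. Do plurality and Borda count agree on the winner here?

Plurality first-place counts: Site E 8, Site C 3, Site D 2, Site F 12 → Site F.
Borda totals: Site E 24, Site C 53, Site D 32, Site F 41 → Site C.
The two rules disagree: plurality picks Site F, Borda picks Site C.

No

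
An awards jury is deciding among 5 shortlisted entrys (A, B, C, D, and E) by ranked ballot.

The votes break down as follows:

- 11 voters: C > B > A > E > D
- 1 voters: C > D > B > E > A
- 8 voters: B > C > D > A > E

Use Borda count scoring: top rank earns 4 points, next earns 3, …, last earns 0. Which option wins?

Borda scores:
  A: 11·2 + 0 + 8·1 = 30
  B: 11·3 + 2 + 8·4 = 67
  C: 11·4 + 4 + 8·3 = 72
  D: 11·0 + 3 + 8·2 = 19
  E: 11·1 + 1 + 8·0 = 12
C has the highest total.

C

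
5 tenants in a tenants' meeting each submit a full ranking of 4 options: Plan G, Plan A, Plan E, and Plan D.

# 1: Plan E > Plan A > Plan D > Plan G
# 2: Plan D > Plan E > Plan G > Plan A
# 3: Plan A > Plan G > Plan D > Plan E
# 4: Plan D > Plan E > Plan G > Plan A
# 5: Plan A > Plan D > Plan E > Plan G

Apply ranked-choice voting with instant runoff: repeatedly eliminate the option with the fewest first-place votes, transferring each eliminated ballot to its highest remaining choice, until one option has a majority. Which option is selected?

Plan A

Round 1: Plan A 2, Plan D 2, Plan E 1, Plan G 0. Plan G has the fewest and is eliminated.
Round 2: Plan A 2, Plan D 2, Plan E 1. Plan E has the fewest and is eliminated.
Round 3: Plan A 3, Plan D 2. Plan A has a majority.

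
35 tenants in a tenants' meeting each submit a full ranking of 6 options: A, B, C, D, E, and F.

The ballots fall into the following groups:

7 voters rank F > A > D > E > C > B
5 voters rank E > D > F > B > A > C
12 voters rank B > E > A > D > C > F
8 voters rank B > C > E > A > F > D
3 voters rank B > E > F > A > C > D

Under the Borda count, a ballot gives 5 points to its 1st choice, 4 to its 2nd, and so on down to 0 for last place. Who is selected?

B

Borda scores:
  A: 7·4 + 5·1 + 12·3 + 8·2 + 3·2 = 91
  B: 7·0 + 5·2 + 12·5 + 8·5 + 3·5 = 125
  C: 7·1 + 5·0 + 12·1 + 8·4 + 3·1 = 54
  D: 7·3 + 5·4 + 12·2 + 8·0 + 3·0 = 65
  E: 7·2 + 5·5 + 12·4 + 8·3 + 3·4 = 123
  F: 7·5 + 5·3 + 12·0 + 8·1 + 3·3 = 67
B has the highest total.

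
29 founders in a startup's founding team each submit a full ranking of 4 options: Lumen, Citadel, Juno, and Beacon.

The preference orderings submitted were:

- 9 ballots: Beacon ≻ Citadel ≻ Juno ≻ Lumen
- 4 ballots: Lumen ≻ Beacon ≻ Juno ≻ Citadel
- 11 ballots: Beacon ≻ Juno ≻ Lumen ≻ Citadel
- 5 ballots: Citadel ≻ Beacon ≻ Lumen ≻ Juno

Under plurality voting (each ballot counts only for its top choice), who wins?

First-place vote totals:
  Lumen: 4
  Citadel: 5
  Juno: 0
  Beacon: 20
Beacon has the most first-place votes.

Beacon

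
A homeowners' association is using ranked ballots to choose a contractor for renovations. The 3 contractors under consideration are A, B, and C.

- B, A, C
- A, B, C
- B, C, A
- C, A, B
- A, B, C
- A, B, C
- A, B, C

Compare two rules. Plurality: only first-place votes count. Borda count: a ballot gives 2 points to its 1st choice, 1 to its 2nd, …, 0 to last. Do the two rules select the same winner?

Plurality first-place counts: A 4, B 2, C 1 → A.
Borda totals: A 10, B 8, C 3 → A.
The two rules agree on A.

Yes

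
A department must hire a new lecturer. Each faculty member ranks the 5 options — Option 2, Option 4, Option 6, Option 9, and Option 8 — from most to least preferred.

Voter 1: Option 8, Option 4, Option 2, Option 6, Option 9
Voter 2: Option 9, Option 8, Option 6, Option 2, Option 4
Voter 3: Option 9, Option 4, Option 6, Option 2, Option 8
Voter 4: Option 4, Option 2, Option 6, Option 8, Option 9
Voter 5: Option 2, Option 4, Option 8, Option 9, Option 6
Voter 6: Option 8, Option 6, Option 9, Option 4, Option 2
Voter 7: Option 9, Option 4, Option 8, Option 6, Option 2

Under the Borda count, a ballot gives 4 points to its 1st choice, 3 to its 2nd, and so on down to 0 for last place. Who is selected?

Option 4

Borda scores:
  Option 2: 2 + 1 + 1 + 3 + 4 + 0 + 0 = 11
  Option 4: 3 + 0 + 3 + 4 + 3 + 1 + 3 = 17
  Option 6: 1 + 2 + 2 + 2 + 0 + 3 + 1 = 11
  Option 9: 0 + 4 + 4 + 0 + 1 + 2 + 4 = 15
  Option 8: 4 + 3 + 0 + 1 + 2 + 4 + 2 = 16
Option 4 has the highest total.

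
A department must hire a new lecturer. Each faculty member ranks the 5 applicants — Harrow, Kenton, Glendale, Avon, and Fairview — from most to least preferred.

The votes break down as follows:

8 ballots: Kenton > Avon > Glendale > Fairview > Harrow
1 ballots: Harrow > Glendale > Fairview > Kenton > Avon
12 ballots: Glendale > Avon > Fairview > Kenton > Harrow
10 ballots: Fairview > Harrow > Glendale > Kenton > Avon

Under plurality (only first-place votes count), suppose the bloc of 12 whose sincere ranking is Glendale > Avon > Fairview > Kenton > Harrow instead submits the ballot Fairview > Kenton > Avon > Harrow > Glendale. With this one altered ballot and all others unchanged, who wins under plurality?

Fairview

First-place totals with the altered ballot: Harrow 1, Kenton 8, Glendale 0, Avon 0, Fairview 22.
The switch changes the winner from Glendale to Fairview.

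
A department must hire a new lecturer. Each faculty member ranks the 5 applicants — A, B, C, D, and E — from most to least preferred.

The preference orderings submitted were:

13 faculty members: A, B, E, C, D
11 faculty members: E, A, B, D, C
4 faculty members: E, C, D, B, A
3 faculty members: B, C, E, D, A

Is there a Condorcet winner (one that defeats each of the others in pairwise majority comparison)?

Head-to-head results (31 voters total):
A vs B: A wins 24–7.
A vs C: A wins 24–7.
A vs D: A wins 24–7.
A vs E: E wins 18–13.
B vs C: B wins 27–4.
B vs D: B wins 27–4.
B vs E: B wins 16–15.
C vs D: C wins 20–11.
C vs E: E wins 28–3.
D vs E: E wins 31–0.
No candidate beats all others: A beats B beats E beats A, a majority cycle.

No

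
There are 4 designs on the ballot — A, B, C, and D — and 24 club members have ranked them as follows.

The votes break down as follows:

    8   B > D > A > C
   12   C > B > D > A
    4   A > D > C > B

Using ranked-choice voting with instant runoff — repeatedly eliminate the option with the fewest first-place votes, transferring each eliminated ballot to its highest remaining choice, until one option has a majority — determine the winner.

C

Round 1: C 12, B 8, A 4, D 0. D has the fewest and is eliminated.
Round 2: C 12, B 8, A 4. A has the fewest and is eliminated.
Round 3: C 16, B 8. C has a majority.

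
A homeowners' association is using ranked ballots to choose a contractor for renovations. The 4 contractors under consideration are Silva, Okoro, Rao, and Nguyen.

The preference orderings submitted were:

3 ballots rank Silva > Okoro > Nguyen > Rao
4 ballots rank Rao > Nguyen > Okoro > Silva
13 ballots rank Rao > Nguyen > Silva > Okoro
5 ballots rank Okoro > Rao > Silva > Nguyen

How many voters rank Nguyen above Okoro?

Ballots ranking Nguyen above Okoro: 4+13 = 17.
Ballots ranking Okoro above Nguyen: 3+5 = 8.
So 17 of 25 voters prefer Nguyen to Okoro.

17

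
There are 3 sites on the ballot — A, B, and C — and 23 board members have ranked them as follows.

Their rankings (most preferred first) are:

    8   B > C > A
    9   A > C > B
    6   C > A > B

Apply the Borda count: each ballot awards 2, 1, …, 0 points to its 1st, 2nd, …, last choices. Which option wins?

C

Borda scores:
  A: 8·0 + 9·2 + 6·1 = 24
  B: 8·2 + 9·0 + 6·0 = 16
  C: 8·1 + 9·1 + 6·2 = 29
C has the highest total.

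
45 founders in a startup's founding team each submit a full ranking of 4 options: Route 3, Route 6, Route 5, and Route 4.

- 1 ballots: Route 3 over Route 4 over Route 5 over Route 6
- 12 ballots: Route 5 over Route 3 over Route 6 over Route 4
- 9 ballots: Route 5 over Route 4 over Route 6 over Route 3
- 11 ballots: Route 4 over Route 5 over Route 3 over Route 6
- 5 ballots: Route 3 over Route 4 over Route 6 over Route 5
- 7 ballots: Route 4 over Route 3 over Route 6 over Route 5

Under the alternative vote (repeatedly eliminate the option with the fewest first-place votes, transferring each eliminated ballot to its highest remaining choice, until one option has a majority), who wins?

Route 4

Round 1: Route 5 21, Route 4 18, Route 3 6, Route 6 0. Route 6 has the fewest and is eliminated.
Round 2: Route 5 21, Route 4 18, Route 3 6. Route 3 has the fewest and is eliminated.
Round 3: Route 4 24, Route 5 21. Route 4 has a majority.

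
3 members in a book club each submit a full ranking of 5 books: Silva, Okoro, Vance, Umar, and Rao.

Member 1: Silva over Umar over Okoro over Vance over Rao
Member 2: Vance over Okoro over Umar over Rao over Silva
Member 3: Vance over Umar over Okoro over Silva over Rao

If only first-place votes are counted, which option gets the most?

Vance

First-place vote totals:
  Silva: 1
  Okoro: 0
  Vance: 2
  Umar: 0
  Rao: 0
Vance has the most first-place votes.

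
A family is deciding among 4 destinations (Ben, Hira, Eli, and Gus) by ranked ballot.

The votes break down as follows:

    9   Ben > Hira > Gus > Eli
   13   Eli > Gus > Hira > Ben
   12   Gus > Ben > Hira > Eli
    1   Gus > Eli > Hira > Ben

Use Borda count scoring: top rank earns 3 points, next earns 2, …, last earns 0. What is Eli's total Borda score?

41

Borda scores:
  Ben: 9·3 + 13·0 + 12·2 + 0 = 51
  Hira: 9·2 + 13·1 + 12·1 + 1 = 44
  Eli: 9·0 + 13·3 + 12·0 + 2 = 41
  Gus: 9·1 + 13·2 + 12·3 + 3 = 74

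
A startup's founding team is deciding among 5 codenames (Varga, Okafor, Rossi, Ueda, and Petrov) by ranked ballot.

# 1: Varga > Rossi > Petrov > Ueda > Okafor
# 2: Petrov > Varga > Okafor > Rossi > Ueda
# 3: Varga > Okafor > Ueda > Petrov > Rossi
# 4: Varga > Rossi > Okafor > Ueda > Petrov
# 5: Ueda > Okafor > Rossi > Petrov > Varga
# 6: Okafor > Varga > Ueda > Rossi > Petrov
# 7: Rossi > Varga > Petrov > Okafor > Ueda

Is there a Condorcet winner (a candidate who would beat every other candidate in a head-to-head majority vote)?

Head-to-head results (7 voters total):
Varga vs Okafor: Varga wins 5–2.
Varga vs Rossi: Varga wins 5–2.
Varga vs Ueda: Varga wins 6–1.
Varga vs Petrov: Varga wins 5–2.
Okafor vs Rossi: Okafor wins 4–3.
Okafor vs Ueda: Okafor wins 5–2.
Okafor vs Petrov: Okafor wins 4–3.
Rossi vs Ueda: Rossi wins 4–3.
Rossi vs Petrov: Rossi wins 5–2.
Ueda vs Petrov: Ueda wins 4–3.
Varga beats each rival — Okafor (5–2), Rossi (5–2), Ueda (6–1), Petrov (5–2) — so Varga is the Condorcet winner.

Yes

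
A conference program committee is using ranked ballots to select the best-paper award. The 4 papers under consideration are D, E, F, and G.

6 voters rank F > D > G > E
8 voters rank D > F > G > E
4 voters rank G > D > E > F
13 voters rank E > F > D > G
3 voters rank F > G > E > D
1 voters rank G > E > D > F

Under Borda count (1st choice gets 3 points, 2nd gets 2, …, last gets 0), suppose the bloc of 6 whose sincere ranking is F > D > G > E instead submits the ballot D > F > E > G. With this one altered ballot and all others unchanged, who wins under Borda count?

Borda totals with the altered ballot: D 64, E 54, F 63, G 29.
The switch changes the winner from F to D.

D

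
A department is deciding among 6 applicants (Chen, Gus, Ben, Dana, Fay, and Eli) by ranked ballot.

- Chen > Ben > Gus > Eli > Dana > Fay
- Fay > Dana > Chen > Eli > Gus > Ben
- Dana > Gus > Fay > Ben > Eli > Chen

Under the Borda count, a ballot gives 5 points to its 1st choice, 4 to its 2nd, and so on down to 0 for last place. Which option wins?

Borda scores:
  Chen: 5 + 3 + 0 = 8
  Gus: 3 + 1 + 4 = 8
  Ben: 4 + 0 + 2 = 6
  Dana: 1 + 4 + 5 = 10
  Fay: 0 + 5 + 3 = 8
  Eli: 2 + 2 + 1 = 5
Dana has the highest total.

Dana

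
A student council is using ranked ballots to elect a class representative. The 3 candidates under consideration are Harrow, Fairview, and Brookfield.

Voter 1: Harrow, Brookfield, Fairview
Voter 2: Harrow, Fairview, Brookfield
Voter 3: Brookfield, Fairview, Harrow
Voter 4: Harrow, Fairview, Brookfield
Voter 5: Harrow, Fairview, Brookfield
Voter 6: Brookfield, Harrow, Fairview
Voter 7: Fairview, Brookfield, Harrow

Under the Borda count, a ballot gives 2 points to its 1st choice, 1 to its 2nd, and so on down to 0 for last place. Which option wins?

Borda scores:
  Harrow: 2 + 2 + 0 + 2 + 2 + 1 + 0 = 9
  Fairview: 0 + 1 + 1 + 1 + 1 + 0 + 2 = 6
  Brookfield: 1 + 0 + 2 + 0 + 0 + 2 + 1 = 6
Harrow has the highest total.

Harrow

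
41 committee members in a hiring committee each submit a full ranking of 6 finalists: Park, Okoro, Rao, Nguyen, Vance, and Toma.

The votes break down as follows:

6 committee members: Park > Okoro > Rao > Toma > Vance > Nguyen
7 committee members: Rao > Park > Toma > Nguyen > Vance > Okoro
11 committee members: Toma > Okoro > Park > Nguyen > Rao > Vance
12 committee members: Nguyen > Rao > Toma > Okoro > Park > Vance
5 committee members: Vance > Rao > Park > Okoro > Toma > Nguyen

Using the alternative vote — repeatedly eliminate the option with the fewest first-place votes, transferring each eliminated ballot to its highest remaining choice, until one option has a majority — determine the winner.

Round 1: Nguyen 12, Toma 11, Rao 7, Park 6, Vance 5, Okoro 0. Okoro has the fewest and is eliminated.
Round 2: Nguyen 12, Toma 11, Rao 7, Park 6, Vance 5. Vance has the fewest and is eliminated.
Round 3: Rao 12, Nguyen 12, Toma 11, Park 6. Park has the fewest and is eliminated.
Round 4: Rao 18, Nguyen 12, Toma 11. Toma has the fewest and is eliminated.
Round 5: Nguyen 23, Rao 18. Nguyen has a majority.

Nguyen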